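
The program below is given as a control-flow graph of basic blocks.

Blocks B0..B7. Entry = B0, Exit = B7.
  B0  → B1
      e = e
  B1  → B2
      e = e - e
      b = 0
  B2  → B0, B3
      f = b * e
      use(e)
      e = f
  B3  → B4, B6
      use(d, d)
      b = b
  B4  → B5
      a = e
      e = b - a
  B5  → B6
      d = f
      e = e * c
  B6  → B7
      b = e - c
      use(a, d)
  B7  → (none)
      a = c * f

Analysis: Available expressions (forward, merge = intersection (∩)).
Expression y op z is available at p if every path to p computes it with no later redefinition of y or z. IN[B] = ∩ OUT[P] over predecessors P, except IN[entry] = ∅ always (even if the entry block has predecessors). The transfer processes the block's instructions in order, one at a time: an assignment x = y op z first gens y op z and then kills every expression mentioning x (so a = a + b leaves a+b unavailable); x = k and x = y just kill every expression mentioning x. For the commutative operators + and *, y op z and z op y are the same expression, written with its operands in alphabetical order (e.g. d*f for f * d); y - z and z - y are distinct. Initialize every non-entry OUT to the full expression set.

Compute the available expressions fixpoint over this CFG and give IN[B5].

Fixpoint table:
  B0:   IN={}   OUT={}
  B1:   IN={}   OUT={}
  B2:   IN={}   OUT={}
  B3:   IN={}   OUT={}
  B4:   IN={}   OUT={b-a}
  B5:   IN={b-a}   OUT={b-a}
  B6:   IN={}   OUT={e-c}
  B7:   IN={e-c}   OUT={c*f, e-c}

Merge at B5: IN[B5] = OUT[B4] = {b-a}

Answer: {b-a}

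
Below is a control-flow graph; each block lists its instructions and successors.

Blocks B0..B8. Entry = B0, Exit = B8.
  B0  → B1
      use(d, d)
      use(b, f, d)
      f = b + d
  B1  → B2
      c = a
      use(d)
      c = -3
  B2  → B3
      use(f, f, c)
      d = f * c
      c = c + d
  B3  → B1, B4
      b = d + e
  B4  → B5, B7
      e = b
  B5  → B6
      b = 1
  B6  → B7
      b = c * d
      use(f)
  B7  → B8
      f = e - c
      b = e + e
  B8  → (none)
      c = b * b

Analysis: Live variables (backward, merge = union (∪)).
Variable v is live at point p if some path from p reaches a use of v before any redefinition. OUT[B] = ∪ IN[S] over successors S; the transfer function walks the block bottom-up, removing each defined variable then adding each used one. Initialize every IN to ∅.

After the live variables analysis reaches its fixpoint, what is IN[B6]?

Converged values:
  B0: | IN={a, b, d, e, f} | OUT={a, d, e, f}
  B1: | IN={a, d, e, f} | OUT={a, c, e, f}
  B2: | IN={a, c, e, f} | OUT={a, c, d, e, f}
  B3: | IN={a, c, d, e, f} | OUT={a, b, c, d, e, f}
  B4: | IN={b, c, d, f} | OUT={c, d, e, f}
  B5: | IN={c, d, e, f} | OUT={c, d, e, f}
  B6: | IN={c, d, e, f} | OUT={c, e}
  B7: | IN={c, e} | OUT={b}
  B8: | IN={b} | OUT={}

Merge at B6: OUT[B6] = IN[B7] = {c, e}
Applying B6's transfer function to that OUT value gives IN[B6] (row B6 above).

Answer: {c, d, e, f}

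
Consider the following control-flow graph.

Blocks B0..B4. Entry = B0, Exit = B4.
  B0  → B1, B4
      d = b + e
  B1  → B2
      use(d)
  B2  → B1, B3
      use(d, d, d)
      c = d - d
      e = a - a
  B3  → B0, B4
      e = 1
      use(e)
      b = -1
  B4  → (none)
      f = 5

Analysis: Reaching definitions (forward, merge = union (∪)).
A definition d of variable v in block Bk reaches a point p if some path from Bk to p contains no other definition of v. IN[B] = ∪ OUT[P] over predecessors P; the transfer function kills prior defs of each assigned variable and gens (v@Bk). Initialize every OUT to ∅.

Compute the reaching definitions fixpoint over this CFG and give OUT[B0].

Answer: {b@B3, c@B2, d@B0, e@B3}

Trace:
Converged values:
  B0: | IN={b@B3, c@B2, d@B0, e@B3} | OUT={b@B3, c@B2, d@B0, e@B3}
  B1: | IN={b@B3, c@B2, d@B0, e@B2, e@B3} | OUT={b@B3, c@B2, d@B0, e@B2, e@B3}
  B2: | IN={b@B3, c@B2, d@B0, e@B2, e@B3} | OUT={b@B3, c@B2, d@B0, e@B2}
  B3: | IN={b@B3, c@B2, d@B0, e@B2} | OUT={b@B3, c@B2, d@B0, e@B3}
  B4: | IN={b@B3, c@B2, d@B0, e@B3} | OUT={b@B3, c@B2, d@B0, e@B3, f@B4}

Merge at B0 (entry node, so the boundary value {} is joined with the incoming edge(s)): IN[B0] = {} ⊔ OUT[B3] = {b@B3, c@B2, d@B0, e@B3}
Applying B0's transfer function to that IN value gives OUT[B0] (row B0 above).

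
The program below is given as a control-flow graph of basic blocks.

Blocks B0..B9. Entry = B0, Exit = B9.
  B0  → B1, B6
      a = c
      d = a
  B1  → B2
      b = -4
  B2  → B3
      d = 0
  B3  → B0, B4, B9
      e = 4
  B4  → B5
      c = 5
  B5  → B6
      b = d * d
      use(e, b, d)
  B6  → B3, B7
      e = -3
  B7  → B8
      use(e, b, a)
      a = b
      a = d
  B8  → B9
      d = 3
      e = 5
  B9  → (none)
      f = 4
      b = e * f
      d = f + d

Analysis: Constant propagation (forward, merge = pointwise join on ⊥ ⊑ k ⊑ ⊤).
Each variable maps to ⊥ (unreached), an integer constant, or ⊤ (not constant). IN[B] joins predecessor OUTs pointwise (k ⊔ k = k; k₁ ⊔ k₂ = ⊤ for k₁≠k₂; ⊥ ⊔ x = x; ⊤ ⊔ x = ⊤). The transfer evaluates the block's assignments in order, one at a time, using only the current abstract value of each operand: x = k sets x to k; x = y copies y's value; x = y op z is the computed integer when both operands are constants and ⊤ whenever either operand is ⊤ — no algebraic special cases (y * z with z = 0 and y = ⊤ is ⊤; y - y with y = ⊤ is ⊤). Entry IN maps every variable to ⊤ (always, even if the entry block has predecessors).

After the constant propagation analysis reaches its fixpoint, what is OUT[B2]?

Fixpoint table:
  B0:  IN=(all ⊤)  OUT=(all ⊤)
  B1:  IN=(all ⊤)  OUT={b:-4; rest ⊤}
  B2:  IN={b:-4; rest ⊤}  OUT={b:-4, d:0; rest ⊤}
  B3:  IN=(all ⊤)  OUT={e:4; rest ⊤}
  B4:  IN={e:4; rest ⊤}  OUT={c:5, e:4; rest ⊤}
  B5:  IN={c:5, e:4; rest ⊤}  OUT={c:5, e:4; rest ⊤}
  B6:  IN=(all ⊤)  OUT={e:-3; rest ⊤}
  B7:  IN={e:-3; rest ⊤}  OUT={e:-3; rest ⊤}
  B8:  IN={e:-3; rest ⊤}  OUT={d:3, e:5; rest ⊤}
  B9:  IN=(all ⊤)  OUT={f:4; rest ⊤}

Merge at B2: IN[B2] = OUT[B1] = {a: ⊤, b: -4, c: ⊤, d: ⊤, e: ⊤, f: ⊤}
Applying B2's transfer function to that IN value gives OUT[B2] (row B2 above).

Answer: {a: ⊤, b: -4, c: ⊤, d: 0, e: ⊤, f: ⊤}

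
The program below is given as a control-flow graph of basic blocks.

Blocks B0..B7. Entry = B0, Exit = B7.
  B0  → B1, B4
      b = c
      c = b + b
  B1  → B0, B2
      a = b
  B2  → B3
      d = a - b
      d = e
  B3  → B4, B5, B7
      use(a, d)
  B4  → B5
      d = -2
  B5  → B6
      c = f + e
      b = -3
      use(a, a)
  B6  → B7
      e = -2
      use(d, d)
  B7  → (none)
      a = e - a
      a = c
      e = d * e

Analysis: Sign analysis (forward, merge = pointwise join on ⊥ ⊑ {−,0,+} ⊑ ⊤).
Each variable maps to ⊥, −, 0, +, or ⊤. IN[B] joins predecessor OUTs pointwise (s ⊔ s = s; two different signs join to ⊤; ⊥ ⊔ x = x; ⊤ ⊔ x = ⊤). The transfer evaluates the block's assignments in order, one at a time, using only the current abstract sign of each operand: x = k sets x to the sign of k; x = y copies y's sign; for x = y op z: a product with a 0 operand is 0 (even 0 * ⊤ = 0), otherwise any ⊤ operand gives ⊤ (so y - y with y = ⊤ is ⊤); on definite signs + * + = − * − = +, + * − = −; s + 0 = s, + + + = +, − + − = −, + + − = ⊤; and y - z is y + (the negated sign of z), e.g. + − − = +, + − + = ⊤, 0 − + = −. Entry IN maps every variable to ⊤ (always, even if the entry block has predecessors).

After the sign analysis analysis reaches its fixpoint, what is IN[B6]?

Fixpoint table:
  B0:   IN=(all ⊤)   OUT=(all ⊤)
  B1:   IN=(all ⊤)   OUT=(all ⊤)
  B2:   IN=(all ⊤)   OUT=(all ⊤)
  B3:   IN=(all ⊤)   OUT=(all ⊤)
  B4:   IN=(all ⊤)   OUT={d:-; rest ⊤}
  B5:   IN=(all ⊤)   OUT={b:-; rest ⊤}
  B6:   IN={b:-; rest ⊤}   OUT={b:-, e:-; rest ⊤}
  B7:   IN=(all ⊤)   OUT=(all ⊤)

Merge at B6: IN[B6] = OUT[B5] = {a: ⊤, b: -, c: ⊤, d: ⊤, e: ⊤, f: ⊤}

Answer: {a: ⊤, b: -, c: ⊤, d: ⊤, e: ⊤, f: ⊤}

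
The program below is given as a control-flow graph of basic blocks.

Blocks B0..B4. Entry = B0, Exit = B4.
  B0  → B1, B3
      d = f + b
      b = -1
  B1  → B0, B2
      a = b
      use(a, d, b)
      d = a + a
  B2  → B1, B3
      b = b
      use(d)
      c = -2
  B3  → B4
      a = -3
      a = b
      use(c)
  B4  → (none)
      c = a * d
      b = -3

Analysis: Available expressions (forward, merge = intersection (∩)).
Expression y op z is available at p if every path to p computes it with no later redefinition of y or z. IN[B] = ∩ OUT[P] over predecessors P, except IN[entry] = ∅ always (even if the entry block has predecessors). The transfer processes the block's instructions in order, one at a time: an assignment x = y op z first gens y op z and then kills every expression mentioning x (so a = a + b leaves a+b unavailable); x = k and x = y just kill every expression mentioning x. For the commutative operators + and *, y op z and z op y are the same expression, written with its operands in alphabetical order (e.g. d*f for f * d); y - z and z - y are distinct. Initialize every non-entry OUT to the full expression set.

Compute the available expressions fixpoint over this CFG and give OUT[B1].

Answer: {a+a}

Derivation:
Converged values:
  B0:   IN={}   OUT={}
  B1:   IN={}   OUT={a+a}
  B2:   IN={a+a}   OUT={a+a}
  B3:   IN={}   OUT={}
  B4:   IN={}   OUT={a*d}

Merge at B1: IN[B1] = OUT[B0] ∩ OUT[B2] = {}
Applying B1's transfer function to that IN value gives OUT[B1] (row B1 above).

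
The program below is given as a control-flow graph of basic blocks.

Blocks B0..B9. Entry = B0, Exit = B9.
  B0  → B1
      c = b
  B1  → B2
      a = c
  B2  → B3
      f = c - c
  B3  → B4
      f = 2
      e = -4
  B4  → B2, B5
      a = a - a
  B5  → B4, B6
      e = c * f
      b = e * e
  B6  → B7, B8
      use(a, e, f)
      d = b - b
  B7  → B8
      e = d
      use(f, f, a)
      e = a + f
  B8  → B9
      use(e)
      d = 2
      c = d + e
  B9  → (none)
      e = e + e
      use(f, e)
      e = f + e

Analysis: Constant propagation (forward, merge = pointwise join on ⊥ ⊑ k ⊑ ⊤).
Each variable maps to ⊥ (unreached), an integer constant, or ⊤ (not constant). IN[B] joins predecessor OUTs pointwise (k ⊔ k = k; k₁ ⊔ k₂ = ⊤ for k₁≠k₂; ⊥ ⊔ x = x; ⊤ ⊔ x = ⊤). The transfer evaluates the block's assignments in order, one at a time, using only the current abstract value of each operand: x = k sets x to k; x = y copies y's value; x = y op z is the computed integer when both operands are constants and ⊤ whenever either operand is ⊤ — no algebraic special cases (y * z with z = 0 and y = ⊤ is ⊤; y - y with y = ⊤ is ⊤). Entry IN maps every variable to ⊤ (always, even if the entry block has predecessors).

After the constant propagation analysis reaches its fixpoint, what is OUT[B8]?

Answer: {a: ⊤, b: ⊤, c: ⊤, d: 2, e: ⊤, f: 2}

Trace:
Fixpoint table:
  B0:  IN=(all ⊤)  OUT=(all ⊤)
  B1:  IN=(all ⊤)  OUT=(all ⊤)
  B2:  IN=(all ⊤)  OUT=(all ⊤)
  B3:  IN=(all ⊤)  OUT={e:-4, f:2; rest ⊤}
  B4:  IN={f:2; rest ⊤}  OUT={f:2; rest ⊤}
  B5:  IN={f:2; rest ⊤}  OUT={f:2; rest ⊤}
  B6:  IN={f:2; rest ⊤}  OUT={f:2; rest ⊤}
  B7:  IN={f:2; rest ⊤}  OUT={f:2; rest ⊤}
  B8:  IN={f:2; rest ⊤}  OUT={d:2, f:2; rest ⊤}
  B9:  IN={d:2, f:2; rest ⊤}  OUT={d:2, f:2; rest ⊤}

Merge at B8: IN[B8] = OUT[B6] ⊔ OUT[B7] = {a: ⊤, b: ⊤, c: ⊤, d: ⊤, e: ⊤, f: 2}
Applying B8's transfer function to that IN value gives OUT[B8] (row B8 above).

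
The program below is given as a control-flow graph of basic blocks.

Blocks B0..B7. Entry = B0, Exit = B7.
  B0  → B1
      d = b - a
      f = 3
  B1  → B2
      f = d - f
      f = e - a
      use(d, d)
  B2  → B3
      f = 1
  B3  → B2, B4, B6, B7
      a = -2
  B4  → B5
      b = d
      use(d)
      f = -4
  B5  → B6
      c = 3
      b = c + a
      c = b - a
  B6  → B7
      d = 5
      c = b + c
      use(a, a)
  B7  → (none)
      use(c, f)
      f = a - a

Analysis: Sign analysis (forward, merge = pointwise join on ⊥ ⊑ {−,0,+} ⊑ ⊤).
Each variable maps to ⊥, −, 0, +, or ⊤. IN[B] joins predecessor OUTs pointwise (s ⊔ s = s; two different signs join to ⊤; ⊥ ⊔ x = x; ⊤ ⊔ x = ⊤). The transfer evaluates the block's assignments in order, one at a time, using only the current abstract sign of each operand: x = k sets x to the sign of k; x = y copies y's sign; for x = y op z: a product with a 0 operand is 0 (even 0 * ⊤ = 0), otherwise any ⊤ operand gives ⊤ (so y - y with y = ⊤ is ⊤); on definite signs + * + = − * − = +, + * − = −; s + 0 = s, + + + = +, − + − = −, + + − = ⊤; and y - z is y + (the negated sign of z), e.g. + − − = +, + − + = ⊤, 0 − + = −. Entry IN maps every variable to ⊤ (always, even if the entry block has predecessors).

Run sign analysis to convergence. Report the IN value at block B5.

Answer: {a: -, b: ⊤, c: ⊤, d: ⊤, e: ⊤, f: -}

Trace:
Converged values:
  B0:   IN=(all ⊤)   OUT={f:+; rest ⊤}
  B1:   IN={f:+; rest ⊤}   OUT=(all ⊤)
  B2:   IN=(all ⊤)   OUT={f:+; rest ⊤}
  B3:   IN={f:+; rest ⊤}   OUT={a:-, f:+; rest ⊤}
  B4:   IN={a:-, f:+; rest ⊤}   OUT={a:-, f:-; rest ⊤}
  B5:   IN={a:-, f:-; rest ⊤}   OUT={a:-, f:-; rest ⊤}
  B6:   IN={a:-; rest ⊤}   OUT={a:-, d:+; rest ⊤}
  B7:   IN={a:-; rest ⊤}   OUT={a:-; rest ⊤}

Merge at B5: IN[B5] = OUT[B4] = {a: -, b: ⊤, c: ⊤, d: ⊤, e: ⊤, f: -}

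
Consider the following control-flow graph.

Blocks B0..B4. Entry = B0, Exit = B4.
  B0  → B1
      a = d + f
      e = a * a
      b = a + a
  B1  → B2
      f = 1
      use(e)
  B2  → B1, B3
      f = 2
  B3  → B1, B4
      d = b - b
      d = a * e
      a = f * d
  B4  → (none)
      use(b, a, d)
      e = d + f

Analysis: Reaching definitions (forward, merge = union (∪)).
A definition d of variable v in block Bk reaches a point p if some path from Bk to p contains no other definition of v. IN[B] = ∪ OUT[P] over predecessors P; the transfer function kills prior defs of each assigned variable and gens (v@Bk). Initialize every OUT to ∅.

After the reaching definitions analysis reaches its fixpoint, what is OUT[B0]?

Answer: {a@B0, b@B0, e@B0}

Derivation:
Fixpoint table:
  B0:  IN={}  OUT={a@B0, b@B0, e@B0}
  B1:  IN={a@B0, a@B3, b@B0, d@B3, e@B0, f@B2}  OUT={a@B0, a@B3, b@B0, d@B3, e@B0, f@B1}
  B2:  IN={a@B0, a@B3, b@B0, d@B3, e@B0, f@B1}  OUT={a@B0, a@B3, b@B0, d@B3, e@B0, f@B2}
  B3:  IN={a@B0, a@B3, b@B0, d@B3, e@B0, f@B2}  OUT={a@B3, b@B0, d@B3, e@B0, f@B2}
  B4:  IN={a@B3, b@B0, d@B3, e@B0, f@B2}  OUT={a@B3, b@B0, d@B3, e@B4, f@B2}

B0 is the boundary node: IN[B0] = {}
Applying B0's transfer function to that IN value gives OUT[B0] (row B0 above).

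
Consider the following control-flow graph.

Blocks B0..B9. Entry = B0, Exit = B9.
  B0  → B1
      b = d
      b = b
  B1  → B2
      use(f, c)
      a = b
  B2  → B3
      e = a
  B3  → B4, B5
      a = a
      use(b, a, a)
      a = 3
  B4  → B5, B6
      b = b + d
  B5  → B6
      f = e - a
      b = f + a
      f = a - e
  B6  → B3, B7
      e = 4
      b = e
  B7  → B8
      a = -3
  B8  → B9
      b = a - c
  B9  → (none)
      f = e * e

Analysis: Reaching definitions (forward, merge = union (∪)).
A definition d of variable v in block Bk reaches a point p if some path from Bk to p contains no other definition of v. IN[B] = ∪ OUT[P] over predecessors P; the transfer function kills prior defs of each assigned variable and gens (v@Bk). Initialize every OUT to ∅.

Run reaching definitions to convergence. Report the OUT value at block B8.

Fixpoint table:
  B0: | IN={} | OUT={b@B0}
  B1: | IN={b@B0} | OUT={a@B1, b@B0}
  B2: | IN={a@B1, b@B0} | OUT={a@B1, b@B0, e@B2}
  B3: | IN={a@B1, a@B3, b@B0, b@B6, e@B2, e@B6, f@B5} | OUT={a@B3, b@B0, b@B6, e@B2, e@B6, f@B5}
  B4: | IN={a@B3, b@B0, b@B6, e@B2, e@B6, f@B5} | OUT={a@B3, b@B4, e@B2, e@B6, f@B5}
  B5: | IN={a@B3, b@B0, b@B4, b@B6, e@B2, e@B6, f@B5} | OUT={a@B3, b@B5, e@B2, e@B6, f@B5}
  B6: | IN={a@B3, b@B4, b@B5, e@B2, e@B6, f@B5} | OUT={a@B3, b@B6, e@B6, f@B5}
  B7: | IN={a@B3, b@B6, e@B6, f@B5} | OUT={a@B7, b@B6, e@B6, f@B5}
  B8: | IN={a@B7, b@B6, e@B6, f@B5} | OUT={a@B7, b@B8, e@B6, f@B5}
  B9: | IN={a@B7, b@B8, e@B6, f@B5} | OUT={a@B7, b@B8, e@B6, f@B9}

Merge at B8: IN[B8] = OUT[B7] = {a@B7, b@B6, e@B6, f@B5}
Applying B8's transfer function to that IN value gives OUT[B8] (row B8 above).

Answer: {a@B7, b@B8, e@B6, f@B5}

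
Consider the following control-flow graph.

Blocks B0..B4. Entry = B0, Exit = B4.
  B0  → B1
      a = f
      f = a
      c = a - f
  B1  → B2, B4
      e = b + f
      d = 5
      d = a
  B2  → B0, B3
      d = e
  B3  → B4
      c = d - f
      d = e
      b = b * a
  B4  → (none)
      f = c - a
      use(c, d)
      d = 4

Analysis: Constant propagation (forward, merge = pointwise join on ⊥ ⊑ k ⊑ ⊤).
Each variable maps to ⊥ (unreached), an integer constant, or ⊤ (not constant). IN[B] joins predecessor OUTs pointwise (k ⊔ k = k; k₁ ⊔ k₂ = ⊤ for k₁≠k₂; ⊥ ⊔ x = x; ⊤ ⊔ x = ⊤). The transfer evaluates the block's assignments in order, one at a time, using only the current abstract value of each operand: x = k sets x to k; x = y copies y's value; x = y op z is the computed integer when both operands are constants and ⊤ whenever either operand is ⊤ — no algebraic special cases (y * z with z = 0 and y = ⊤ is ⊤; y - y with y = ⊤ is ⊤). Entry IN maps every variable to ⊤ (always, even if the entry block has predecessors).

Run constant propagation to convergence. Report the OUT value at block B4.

Per-block solution:
  B0: | IN=(all ⊤) | OUT=(all ⊤)
  B1: | IN=(all ⊤) | OUT=(all ⊤)
  B2: | IN=(all ⊤) | OUT=(all ⊤)
  B3: | IN=(all ⊤) | OUT=(all ⊤)
  B4: | IN=(all ⊤) | OUT={d:4; rest ⊤}

Merge at B4: IN[B4] = OUT[B1] ⊔ OUT[B3] = {a: ⊤, b: ⊤, c: ⊤, d: ⊤, e: ⊤, f: ⊤}
Applying B4's transfer function to that IN value gives OUT[B4] (row B4 above).

Answer: {a: ⊤, b: ⊤, c: ⊤, d: 4, e: ⊤, f: ⊤}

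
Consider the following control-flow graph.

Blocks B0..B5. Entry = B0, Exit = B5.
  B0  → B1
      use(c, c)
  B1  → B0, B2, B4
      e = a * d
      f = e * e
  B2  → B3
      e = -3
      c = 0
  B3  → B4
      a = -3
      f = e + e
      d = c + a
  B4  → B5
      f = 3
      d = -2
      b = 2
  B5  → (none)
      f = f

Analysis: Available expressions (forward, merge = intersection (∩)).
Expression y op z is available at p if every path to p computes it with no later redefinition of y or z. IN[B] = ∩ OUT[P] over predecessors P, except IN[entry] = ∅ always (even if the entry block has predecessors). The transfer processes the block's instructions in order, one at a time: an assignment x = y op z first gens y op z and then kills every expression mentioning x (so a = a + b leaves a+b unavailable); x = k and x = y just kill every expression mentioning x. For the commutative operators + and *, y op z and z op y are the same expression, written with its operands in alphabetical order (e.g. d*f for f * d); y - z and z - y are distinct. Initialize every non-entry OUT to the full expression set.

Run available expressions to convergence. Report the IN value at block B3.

Answer: {a*d}

Trace:
Per-block solution:
  B0:   IN={}   OUT={}
  B1:   IN={}   OUT={a*d, e*e}
  B2:   IN={a*d, e*e}   OUT={a*d}
  B3:   IN={a*d}   OUT={a+c, e+e}
  B4:   IN={}   OUT={}
  B5:   IN={}   OUT={}

Merge at B3: IN[B3] = OUT[B2] = {a*d}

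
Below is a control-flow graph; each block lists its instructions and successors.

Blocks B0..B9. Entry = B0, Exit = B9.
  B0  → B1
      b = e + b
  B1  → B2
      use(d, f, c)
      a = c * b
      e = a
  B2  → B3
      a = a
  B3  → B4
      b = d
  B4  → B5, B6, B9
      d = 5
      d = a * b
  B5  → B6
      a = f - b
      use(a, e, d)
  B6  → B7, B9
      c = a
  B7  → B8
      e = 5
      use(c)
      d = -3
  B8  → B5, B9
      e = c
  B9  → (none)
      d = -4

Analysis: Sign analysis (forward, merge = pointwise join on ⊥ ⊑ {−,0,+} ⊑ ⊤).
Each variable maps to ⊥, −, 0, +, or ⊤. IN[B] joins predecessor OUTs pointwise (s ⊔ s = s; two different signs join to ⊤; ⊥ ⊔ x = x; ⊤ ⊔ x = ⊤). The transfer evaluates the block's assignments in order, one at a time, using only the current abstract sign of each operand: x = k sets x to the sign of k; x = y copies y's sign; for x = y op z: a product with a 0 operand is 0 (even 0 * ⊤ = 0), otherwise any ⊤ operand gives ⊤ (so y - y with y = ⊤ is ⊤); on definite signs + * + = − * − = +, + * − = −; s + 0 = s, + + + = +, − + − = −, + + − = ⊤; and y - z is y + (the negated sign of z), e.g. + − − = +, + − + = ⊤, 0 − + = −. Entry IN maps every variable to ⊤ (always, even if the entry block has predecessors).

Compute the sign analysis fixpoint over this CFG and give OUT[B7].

Answer: {a: ⊤, b: ⊤, c: ⊤, d: -, e: +, f: ⊤}

Working:
Converged values:
  B0:   IN=(all ⊤)   OUT=(all ⊤)
  B1:   IN=(all ⊤)   OUT=(all ⊤)
  B2:   IN=(all ⊤)   OUT=(all ⊤)
  B3:   IN=(all ⊤)   OUT=(all ⊤)
  B4:   IN=(all ⊤)   OUT=(all ⊤)
  B5:   IN=(all ⊤)   OUT=(all ⊤)
  B6:   IN=(all ⊤)   OUT=(all ⊤)
  B7:   IN=(all ⊤)   OUT={d:-, e:+; rest ⊤}
  B8:   IN={d:-, e:+; rest ⊤}   OUT={d:-; rest ⊤}
  B9:   IN=(all ⊤)   OUT={d:-; rest ⊤}

Merge at B7: IN[B7] = OUT[B6] = {a: ⊤, b: ⊤, c: ⊤, d: ⊤, e: ⊤, f: ⊤}
Applying B7's transfer function to that IN value gives OUT[B7] (row B7 above).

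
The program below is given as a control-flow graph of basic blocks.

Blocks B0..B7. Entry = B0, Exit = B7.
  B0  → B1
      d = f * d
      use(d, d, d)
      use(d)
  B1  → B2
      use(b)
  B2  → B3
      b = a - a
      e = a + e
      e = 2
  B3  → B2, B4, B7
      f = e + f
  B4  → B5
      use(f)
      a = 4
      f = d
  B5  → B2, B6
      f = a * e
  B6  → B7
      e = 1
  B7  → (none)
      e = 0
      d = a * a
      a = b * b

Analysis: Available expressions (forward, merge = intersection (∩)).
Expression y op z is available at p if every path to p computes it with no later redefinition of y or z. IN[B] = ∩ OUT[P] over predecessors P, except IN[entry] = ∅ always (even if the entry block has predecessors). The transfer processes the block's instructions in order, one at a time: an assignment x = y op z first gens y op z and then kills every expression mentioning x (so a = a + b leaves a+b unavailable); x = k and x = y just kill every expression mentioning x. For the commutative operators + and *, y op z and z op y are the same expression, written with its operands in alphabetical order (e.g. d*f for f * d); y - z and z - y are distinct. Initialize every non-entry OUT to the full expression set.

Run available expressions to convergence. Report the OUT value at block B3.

Fixpoint table:
  B0:  IN={}  OUT={}
  B1:  IN={}  OUT={}
  B2:  IN={}  OUT={a-a}
  B3:  IN={a-a}  OUT={a-a}
  B4:  IN={a-a}  OUT={}
  B5:  IN={}  OUT={a*e}
  B6:  IN={a*e}  OUT={}
  B7:  IN={}  OUT={b*b}

Merge at B3: IN[B3] = OUT[B2] = {a-a}
Applying B3's transfer function to that IN value gives OUT[B3] (row B3 above).

Answer: {a-a}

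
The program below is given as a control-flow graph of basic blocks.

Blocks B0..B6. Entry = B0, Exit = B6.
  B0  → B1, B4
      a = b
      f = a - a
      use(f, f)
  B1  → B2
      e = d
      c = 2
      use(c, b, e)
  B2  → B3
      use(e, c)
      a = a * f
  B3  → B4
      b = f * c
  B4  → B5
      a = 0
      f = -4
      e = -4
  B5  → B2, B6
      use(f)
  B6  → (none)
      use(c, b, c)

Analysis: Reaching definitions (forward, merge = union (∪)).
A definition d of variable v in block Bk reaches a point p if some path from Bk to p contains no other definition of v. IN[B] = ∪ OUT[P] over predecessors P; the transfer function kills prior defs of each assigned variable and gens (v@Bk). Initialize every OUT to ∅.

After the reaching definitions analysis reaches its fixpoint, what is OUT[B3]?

Answer: {a@B2, b@B3, c@B1, e@B1, e@B4, f@B0, f@B4}

Working:
Per-block solution:
  B0: | IN={} | OUT={a@B0, f@B0}
  B1: | IN={a@B0, f@B0} | OUT={a@B0, c@B1, e@B1, f@B0}
  B2: | IN={a@B0, a@B4, b@B3, c@B1, e@B1, e@B4, f@B0, f@B4} | OUT={a@B2, b@B3, c@B1, e@B1, e@B4, f@B0, f@B4}
  B3: | IN={a@B2, b@B3, c@B1, e@B1, e@B4, f@B0, f@B4} | OUT={a@B2, b@B3, c@B1, e@B1, e@B4, f@B0, f@B4}
  B4: | IN={a@B0, a@B2, b@B3, c@B1, e@B1, e@B4, f@B0, f@B4} | OUT={a@B4, b@B3, c@B1, e@B4, f@B4}
  B5: | IN={a@B4, b@B3, c@B1, e@B4, f@B4} | OUT={a@B4, b@B3, c@B1, e@B4, f@B4}
  B6: | IN={a@B4, b@B3, c@B1, e@B4, f@B4} | OUT={a@B4, b@B3, c@B1, e@B4, f@B4}

Merge at B3: IN[B3] = OUT[B2] = {a@B2, b@B3, c@B1, e@B1, e@B4, f@B0, f@B4}
Applying B3's transfer function to that IN value gives OUT[B3] (row B3 above).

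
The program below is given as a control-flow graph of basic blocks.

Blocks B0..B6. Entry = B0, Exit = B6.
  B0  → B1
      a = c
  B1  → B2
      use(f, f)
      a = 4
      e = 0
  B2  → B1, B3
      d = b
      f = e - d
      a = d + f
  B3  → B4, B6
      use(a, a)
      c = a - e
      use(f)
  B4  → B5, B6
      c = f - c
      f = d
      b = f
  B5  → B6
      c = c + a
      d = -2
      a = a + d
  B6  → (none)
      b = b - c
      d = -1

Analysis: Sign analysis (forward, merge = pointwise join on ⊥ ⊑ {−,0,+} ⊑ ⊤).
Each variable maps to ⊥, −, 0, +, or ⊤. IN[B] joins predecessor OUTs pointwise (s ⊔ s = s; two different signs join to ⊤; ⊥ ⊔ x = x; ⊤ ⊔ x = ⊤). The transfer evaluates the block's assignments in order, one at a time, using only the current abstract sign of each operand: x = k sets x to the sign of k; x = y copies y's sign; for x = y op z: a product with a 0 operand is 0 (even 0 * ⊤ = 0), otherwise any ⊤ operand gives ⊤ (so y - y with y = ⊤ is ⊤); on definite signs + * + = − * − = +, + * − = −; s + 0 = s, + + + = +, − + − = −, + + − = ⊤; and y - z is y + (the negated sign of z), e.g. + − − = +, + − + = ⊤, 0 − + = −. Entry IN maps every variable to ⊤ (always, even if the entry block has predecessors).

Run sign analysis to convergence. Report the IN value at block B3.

Answer: {a: ⊤, b: ⊤, c: ⊤, d: ⊤, e: 0, f: ⊤}

Working:
Per-block solution:
  B0:   IN=(all ⊤)   OUT=(all ⊤)
  B1:   IN=(all ⊤)   OUT={a:+, e:0; rest ⊤}
  B2:   IN={a:+, e:0; rest ⊤}   OUT={e:0; rest ⊤}
  B3:   IN={e:0; rest ⊤}   OUT={e:0; rest ⊤}
  B4:   IN={e:0; rest ⊤}   OUT={e:0; rest ⊤}
  B5:   IN={e:0; rest ⊤}   OUT={d:-, e:0; rest ⊤}
  B6:   IN={e:0; rest ⊤}   OUT={d:-, e:0; rest ⊤}

Merge at B3: IN[B3] = OUT[B2] = {a: ⊤, b: ⊤, c: ⊤, d: ⊤, e: 0, f: ⊤}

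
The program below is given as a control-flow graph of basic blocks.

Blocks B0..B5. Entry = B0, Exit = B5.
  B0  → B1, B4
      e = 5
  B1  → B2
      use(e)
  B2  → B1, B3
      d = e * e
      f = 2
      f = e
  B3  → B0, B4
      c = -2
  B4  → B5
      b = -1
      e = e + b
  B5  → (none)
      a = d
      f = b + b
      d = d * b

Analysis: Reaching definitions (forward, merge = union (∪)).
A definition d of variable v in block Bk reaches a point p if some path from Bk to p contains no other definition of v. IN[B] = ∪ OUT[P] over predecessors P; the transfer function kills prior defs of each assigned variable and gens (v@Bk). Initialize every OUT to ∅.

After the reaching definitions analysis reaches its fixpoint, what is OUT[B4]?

Answer: {b@B4, c@B3, d@B2, e@B4, f@B2}

Working:
Per-block solution:
  B0:  IN={c@B3, d@B2, e@B0, f@B2}  OUT={c@B3, d@B2, e@B0, f@B2}
  B1:  IN={c@B3, d@B2, e@B0, f@B2}  OUT={c@B3, d@B2, e@B0, f@B2}
  B2:  IN={c@B3, d@B2, e@B0, f@B2}  OUT={c@B3, d@B2, e@B0, f@B2}
  B3:  IN={c@B3, d@B2, e@B0, f@B2}  OUT={c@B3, d@B2, e@B0, f@B2}
  B4:  IN={c@B3, d@B2, e@B0, f@B2}  OUT={b@B4, c@B3, d@B2, e@B4, f@B2}
  B5:  IN={b@B4, c@B3, d@B2, e@B4, f@B2}  OUT={a@B5, b@B4, c@B3, d@B5, e@B4, f@B5}

Merge at B4: IN[B4] = OUT[B0] ⊔ OUT[B3] = {c@B3, d@B2, e@B0, f@B2}
Applying B4's transfer function to that IN value gives OUT[B4] (row B4 above).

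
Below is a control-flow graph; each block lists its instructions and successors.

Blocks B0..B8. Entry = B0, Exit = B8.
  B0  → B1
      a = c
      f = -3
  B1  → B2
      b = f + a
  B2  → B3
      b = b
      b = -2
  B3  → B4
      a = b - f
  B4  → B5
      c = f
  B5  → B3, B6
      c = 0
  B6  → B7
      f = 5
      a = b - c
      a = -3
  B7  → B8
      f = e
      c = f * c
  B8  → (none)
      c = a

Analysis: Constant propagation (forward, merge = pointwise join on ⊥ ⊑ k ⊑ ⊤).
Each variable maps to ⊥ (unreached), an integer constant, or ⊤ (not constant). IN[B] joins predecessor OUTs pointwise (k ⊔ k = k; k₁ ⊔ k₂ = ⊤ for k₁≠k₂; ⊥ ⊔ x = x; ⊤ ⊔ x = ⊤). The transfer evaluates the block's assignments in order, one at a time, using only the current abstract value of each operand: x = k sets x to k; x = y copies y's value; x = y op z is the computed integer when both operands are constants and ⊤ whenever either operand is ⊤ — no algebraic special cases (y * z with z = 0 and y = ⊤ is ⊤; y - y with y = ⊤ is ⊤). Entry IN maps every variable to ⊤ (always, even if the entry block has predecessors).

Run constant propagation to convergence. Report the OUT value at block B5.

Answer: {a: 1, b: -2, c: 0, d: ⊤, e: ⊤, f: -3}

Working:
Converged values:
  B0:   IN=(all ⊤)   OUT={f:-3; rest ⊤}
  B1:   IN={f:-3; rest ⊤}   OUT={f:-3; rest ⊤}
  B2:   IN={f:-3; rest ⊤}   OUT={b:-2, f:-3; rest ⊤}
  B3:   IN={b:-2, f:-3; rest ⊤}   OUT={a:1, b:-2, f:-3; rest ⊤}
  B4:   IN={a:1, b:-2, f:-3; rest ⊤}   OUT={a:1, b:-2, c:-3, f:-3; rest ⊤}
  B5:   IN={a:1, b:-2, c:-3, f:-3; rest ⊤}   OUT={a:1, b:-2, c:0, f:-3; rest ⊤}
  B6:   IN={a:1, b:-2, c:0, f:-3; rest ⊤}   OUT={a:-3, b:-2, c:0, f:5; rest ⊤}
  B7:   IN={a:-3, b:-2, c:0, f:5; rest ⊤}   OUT={a:-3, b:-2; rest ⊤}
  B8:   IN={a:-3, b:-2; rest ⊤}   OUT={a:-3, b:-2, c:-3; rest ⊤}

Merge at B5: IN[B5] = OUT[B4] = {a: 1, b: -2, c: -3, d: ⊤, e: ⊤, f: -3}
Applying B5's transfer function to that IN value gives OUT[B5] (row B5 above).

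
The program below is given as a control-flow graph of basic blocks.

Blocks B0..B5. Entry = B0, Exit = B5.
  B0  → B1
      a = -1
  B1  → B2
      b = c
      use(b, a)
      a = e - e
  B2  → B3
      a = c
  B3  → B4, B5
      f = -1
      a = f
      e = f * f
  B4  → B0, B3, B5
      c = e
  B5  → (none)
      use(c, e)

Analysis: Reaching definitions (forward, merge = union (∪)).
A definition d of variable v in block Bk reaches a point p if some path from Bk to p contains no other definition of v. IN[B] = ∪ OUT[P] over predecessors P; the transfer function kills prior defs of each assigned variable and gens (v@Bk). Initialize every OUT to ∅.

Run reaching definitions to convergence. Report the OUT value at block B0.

Answer: {a@B0, b@B1, c@B4, e@B3, f@B3}

Derivation:
Fixpoint table:
  B0:   IN={a@B3, b@B1, c@B4, e@B3, f@B3}   OUT={a@B0, b@B1, c@B4, e@B3, f@B3}
  B1:   IN={a@B0, b@B1, c@B4, e@B3, f@B3}   OUT={a@B1, b@B1, c@B4, e@B3, f@B3}
  B2:   IN={a@B1, b@B1, c@B4, e@B3, f@B3}   OUT={a@B2, b@B1, c@B4, e@B3, f@B3}
  B3:   IN={a@B2, a@B3, b@B1, c@B4, e@B3, f@B3}   OUT={a@B3, b@B1, c@B4, e@B3, f@B3}
  B4:   IN={a@B3, b@B1, c@B4, e@B3, f@B3}   OUT={a@B3, b@B1, c@B4, e@B3, f@B3}
  B5:   IN={a@B3, b@B1, c@B4, e@B3, f@B3}   OUT={a@B3, b@B1, c@B4, e@B3, f@B3}

Merge at B0 (entry node, so the boundary value {} is joined with the incoming edge(s)): IN[B0] = {} ⊔ OUT[B4] = {a@B3, b@B1, c@B4, e@B3, f@B3}
Applying B0's transfer function to that IN value gives OUT[B0] (row B0 above).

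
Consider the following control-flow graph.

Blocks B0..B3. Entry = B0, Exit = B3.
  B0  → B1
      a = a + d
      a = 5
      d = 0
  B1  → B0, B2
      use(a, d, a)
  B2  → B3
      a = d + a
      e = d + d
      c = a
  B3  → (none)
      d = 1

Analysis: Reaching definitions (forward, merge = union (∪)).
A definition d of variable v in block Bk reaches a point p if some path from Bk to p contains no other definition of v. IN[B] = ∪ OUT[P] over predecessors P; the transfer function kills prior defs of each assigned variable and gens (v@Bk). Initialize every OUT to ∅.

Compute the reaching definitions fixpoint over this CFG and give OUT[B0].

Fixpoint table:
  B0:  IN={a@B0, d@B0}  OUT={a@B0, d@B0}
  B1:  IN={a@B0, d@B0}  OUT={a@B0, d@B0}
  B2:  IN={a@B0, d@B0}  OUT={a@B2, c@B2, d@B0, e@B2}
  B3:  IN={a@B2, c@B2, d@B0, e@B2}  OUT={a@B2, c@B2, d@B3, e@B2}

Merge at B0 (entry node, so the boundary value {} is joined with the incoming edge(s)): IN[B0] = {} ⊔ OUT[B1] = {a@B0, d@B0}
Applying B0's transfer function to that IN value gives OUT[B0] (row B0 above).

Answer: {a@B0, d@B0}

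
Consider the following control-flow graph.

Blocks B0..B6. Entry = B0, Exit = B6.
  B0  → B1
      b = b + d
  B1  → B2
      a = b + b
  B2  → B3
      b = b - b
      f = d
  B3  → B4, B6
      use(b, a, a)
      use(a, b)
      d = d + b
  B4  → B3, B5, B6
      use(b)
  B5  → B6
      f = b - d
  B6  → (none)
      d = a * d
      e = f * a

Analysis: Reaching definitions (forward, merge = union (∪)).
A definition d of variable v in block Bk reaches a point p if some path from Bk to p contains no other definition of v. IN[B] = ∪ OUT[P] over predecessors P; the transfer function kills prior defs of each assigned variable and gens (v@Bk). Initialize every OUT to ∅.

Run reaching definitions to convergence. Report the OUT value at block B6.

Answer: {a@B1, b@B2, d@B6, e@B6, f@B2, f@B5}

Trace:
Converged values:
  B0: | IN={} | OUT={b@B0}
  B1: | IN={b@B0} | OUT={a@B1, b@B0}
  B2: | IN={a@B1, b@B0} | OUT={a@B1, b@B2, f@B2}
  B3: | IN={a@B1, b@B2, d@B3, f@B2} | OUT={a@B1, b@B2, d@B3, f@B2}
  B4: | IN={a@B1, b@B2, d@B3, f@B2} | OUT={a@B1, b@B2, d@B3, f@B2}
  B5: | IN={a@B1, b@B2, d@B3, f@B2} | OUT={a@B1, b@B2, d@B3, f@B5}
  B6: | IN={a@B1, b@B2, d@B3, f@B2, f@B5} | OUT={a@B1, b@B2, d@B6, e@B6, f@B2, f@B5}

Merge at B6: IN[B6] = OUT[B3] ⊔ OUT[B4] ⊔ OUT[B5] = {a@B1, b@B2, d@B3, f@B2, f@B5}
Applying B6's transfer function to that IN value gives OUT[B6] (row B6 above).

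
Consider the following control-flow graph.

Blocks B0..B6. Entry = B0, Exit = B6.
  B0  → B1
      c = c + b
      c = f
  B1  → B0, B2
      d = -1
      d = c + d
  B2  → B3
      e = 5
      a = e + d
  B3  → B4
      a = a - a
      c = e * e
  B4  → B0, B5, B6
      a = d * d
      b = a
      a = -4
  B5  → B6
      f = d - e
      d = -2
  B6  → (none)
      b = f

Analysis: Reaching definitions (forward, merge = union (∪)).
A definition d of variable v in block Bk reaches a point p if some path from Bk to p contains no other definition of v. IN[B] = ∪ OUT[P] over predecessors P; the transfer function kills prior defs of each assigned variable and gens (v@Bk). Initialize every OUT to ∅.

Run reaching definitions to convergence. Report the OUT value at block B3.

Fixpoint table:
  B0:   IN={a@B4, b@B4, c@B0, c@B3, d@B1, e@B2}   OUT={a@B4, b@B4, c@B0, d@B1, e@B2}
  B1:   IN={a@B4, b@B4, c@B0, d@B1, e@B2}   OUT={a@B4, b@B4, c@B0, d@B1, e@B2}
  B2:   IN={a@B4, b@B4, c@B0, d@B1, e@B2}   OUT={a@B2, b@B4, c@B0, d@B1, e@B2}
  B3:   IN={a@B2, b@B4, c@B0, d@B1, e@B2}   OUT={a@B3, b@B4, c@B3, d@B1, e@B2}
  B4:   IN={a@B3, b@B4, c@B3, d@B1, e@B2}   OUT={a@B4, b@B4, c@B3, d@B1, e@B2}
  B5:   IN={a@B4, b@B4, c@B3, d@B1, e@B2}   OUT={a@B4, b@B4, c@B3, d@B5, e@B2, f@B5}
  B6:   IN={a@B4, b@B4, c@B3, d@B1, d@B5, e@B2, f@B5}   OUT={a@B4, b@B6, c@B3, d@B1, d@B5, e@B2, f@B5}

Merge at B3: IN[B3] = OUT[B2] = {a@B2, b@B4, c@B0, d@B1, e@B2}
Applying B3's transfer function to that IN value gives OUT[B3] (row B3 above).

Answer: {a@B3, b@B4, c@B3, d@B1, e@B2}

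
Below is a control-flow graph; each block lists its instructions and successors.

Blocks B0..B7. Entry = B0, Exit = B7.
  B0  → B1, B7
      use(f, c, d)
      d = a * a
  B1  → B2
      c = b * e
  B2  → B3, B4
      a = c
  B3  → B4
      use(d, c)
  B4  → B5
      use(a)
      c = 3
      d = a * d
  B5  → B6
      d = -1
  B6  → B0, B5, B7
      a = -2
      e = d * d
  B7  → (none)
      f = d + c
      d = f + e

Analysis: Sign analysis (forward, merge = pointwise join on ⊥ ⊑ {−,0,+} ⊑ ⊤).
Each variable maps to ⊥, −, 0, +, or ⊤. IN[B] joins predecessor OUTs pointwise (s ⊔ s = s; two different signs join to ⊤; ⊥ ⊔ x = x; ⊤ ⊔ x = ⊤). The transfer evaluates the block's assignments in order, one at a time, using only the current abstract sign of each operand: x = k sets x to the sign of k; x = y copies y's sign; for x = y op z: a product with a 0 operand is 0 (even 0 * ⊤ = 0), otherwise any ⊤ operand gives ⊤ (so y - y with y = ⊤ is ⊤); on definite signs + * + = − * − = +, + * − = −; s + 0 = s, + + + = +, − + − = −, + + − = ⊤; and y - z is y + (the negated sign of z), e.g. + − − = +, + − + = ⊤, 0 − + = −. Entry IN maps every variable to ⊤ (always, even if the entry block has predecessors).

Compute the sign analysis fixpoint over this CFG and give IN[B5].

Converged values:
  B0:  IN=(all ⊤)  OUT=(all ⊤)
  B1:  IN=(all ⊤)  OUT=(all ⊤)
  B2:  IN=(all ⊤)  OUT=(all ⊤)
  B3:  IN=(all ⊤)  OUT=(all ⊤)
  B4:  IN=(all ⊤)  OUT={c:+; rest ⊤}
  B5:  IN={c:+; rest ⊤}  OUT={c:+, d:-; rest ⊤}
  B6:  IN={c:+, d:-; rest ⊤}  OUT={a:-, c:+, d:-, e:+; rest ⊤}
  B7:  IN=(all ⊤)  OUT=(all ⊤)

Merge at B5: IN[B5] = OUT[B4] ⊔ OUT[B6] = {a: ⊤, b: ⊤, c: +, d: ⊤, e: ⊤, f: ⊤}

Answer: {a: ⊤, b: ⊤, c: +, d: ⊤, e: ⊤, f: ⊤}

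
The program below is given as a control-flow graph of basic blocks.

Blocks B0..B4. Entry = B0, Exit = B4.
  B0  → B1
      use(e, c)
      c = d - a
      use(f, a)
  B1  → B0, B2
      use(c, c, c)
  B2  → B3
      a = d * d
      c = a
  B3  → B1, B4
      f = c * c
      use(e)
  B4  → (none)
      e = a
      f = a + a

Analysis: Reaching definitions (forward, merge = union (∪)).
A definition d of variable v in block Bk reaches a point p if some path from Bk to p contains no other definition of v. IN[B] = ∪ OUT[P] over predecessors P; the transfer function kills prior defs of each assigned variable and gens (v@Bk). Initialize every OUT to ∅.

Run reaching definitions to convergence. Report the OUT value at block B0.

Per-block solution:
  B0:  IN={a@B2, c@B0, c@B2, f@B3}  OUT={a@B2, c@B0, f@B3}
  B1:  IN={a@B2, c@B0, c@B2, f@B3}  OUT={a@B2, c@B0, c@B2, f@B3}
  B2:  IN={a@B2, c@B0, c@B2, f@B3}  OUT={a@B2, c@B2, f@B3}
  B3:  IN={a@B2, c@B2, f@B3}  OUT={a@B2, c@B2, f@B3}
  B4:  IN={a@B2, c@B2, f@B3}  OUT={a@B2, c@B2, e@B4, f@B4}

Merge at B0 (entry node, so the boundary value {} is joined with the incoming edge(s)): IN[B0] = {} ⊔ OUT[B1] = {a@B2, c@B0, c@B2, f@B3}
Applying B0's transfer function to that IN value gives OUT[B0] (row B0 above).

Answer: {a@B2, c@B0, f@B3}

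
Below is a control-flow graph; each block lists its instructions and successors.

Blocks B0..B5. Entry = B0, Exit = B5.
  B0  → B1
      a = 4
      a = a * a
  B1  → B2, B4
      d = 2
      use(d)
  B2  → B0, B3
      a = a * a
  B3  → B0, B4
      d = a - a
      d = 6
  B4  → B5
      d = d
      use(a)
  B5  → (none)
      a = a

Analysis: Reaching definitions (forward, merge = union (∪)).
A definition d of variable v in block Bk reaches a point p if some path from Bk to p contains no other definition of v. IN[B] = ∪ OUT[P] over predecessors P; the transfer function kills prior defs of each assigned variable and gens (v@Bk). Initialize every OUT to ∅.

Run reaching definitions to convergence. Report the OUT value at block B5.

Answer: {a@B5, d@B4}

Working:
Per-block solution:
  B0: | IN={a@B2, d@B1, d@B3} | OUT={a@B0, d@B1, d@B3}
  B1: | IN={a@B0, d@B1, d@B3} | OUT={a@B0, d@B1}
  B2: | IN={a@B0, d@B1} | OUT={a@B2, d@B1}
  B3: | IN={a@B2, d@B1} | OUT={a@B2, d@B3}
  B4: | IN={a@B0, a@B2, d@B1, d@B3} | OUT={a@B0, a@B2, d@B4}
  B5: | IN={a@B0, a@B2, d@B4} | OUT={a@B5, d@B4}

Merge at B5: IN[B5] = OUT[B4] = {a@B0, a@B2, d@B4}
Applying B5's transfer function to that IN value gives OUT[B5] (row B5 above).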